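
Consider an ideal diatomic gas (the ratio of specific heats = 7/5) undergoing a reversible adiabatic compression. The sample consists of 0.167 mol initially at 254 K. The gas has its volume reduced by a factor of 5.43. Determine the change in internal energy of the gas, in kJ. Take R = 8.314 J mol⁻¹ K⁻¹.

Adiabatic: T₁V₁^(γ−1) = T₂V₂^(γ−1) ⇒ T₂ = T₁ (V₁/V₂)^(γ−1).
T₂ = 254 × 5.43^(2/5) = 499.8 K.
Q = 0, so ΔU = W_on_gas = nCᵥΔT with Cᵥ = R/(γ−1) = 20.79 J/(mol·K).
ΔU = 0.167 × 20.79 × (499.8 − 254) = 853 J.

ΔU ≈ 0.853 kJ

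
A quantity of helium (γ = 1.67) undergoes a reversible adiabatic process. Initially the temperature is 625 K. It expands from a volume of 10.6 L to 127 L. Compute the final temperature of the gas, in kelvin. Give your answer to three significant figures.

T₂ ≈ 118 K

For a reversible adiabat TV^(γ−1) is constant, so T₂ = T₁ (V₁/V₂)^(γ−1).
T₂ = 625 × (10.6/127)^(0.67) = 118.4 K.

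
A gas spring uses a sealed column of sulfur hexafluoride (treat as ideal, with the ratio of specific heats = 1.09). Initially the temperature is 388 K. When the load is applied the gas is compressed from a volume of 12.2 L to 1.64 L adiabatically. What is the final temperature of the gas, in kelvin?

Adiabatic: T₁V₁^(γ−1) = T₂V₂^(γ−1) ⇒ T₂ = T₁ (V₁/V₂)^(γ−1).
T₂ = 388 × (12.2/1.64)^(0.09) = 464.8 K.

T₂ ≈ 465 K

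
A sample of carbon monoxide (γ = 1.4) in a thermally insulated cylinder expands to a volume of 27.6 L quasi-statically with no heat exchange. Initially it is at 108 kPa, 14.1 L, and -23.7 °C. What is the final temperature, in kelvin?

T₂ ≈ 191 K

Adiabatic: T₁V₁^(γ−1) = T₂V₂^(γ−1) ⇒ T₂ = T₁ (V₁/V₂)^(γ−1).
T₁ = -23.7 °C = 249.4 K.
T₂ = 249.4 × (14.1/27.6)^(0.4) = 190.7 K.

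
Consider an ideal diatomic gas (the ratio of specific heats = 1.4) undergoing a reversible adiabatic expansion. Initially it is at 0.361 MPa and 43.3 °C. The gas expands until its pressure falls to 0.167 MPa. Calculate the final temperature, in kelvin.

Along an adiabat T P^((1−γ)/γ) is constant, so T₂ = T₁ (P₂/P₁)^((γ−1)/γ).
T₁ = 43.3 °C = 316.4 K.
T₂ = 316.4 × (0.167/0.361)^(0.286) = 253.9 K.

T₂ ≈ 254 K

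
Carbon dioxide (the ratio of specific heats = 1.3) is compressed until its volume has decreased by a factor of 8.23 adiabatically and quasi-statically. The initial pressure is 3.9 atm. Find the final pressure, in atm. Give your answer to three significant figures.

P₂ ≈ 60.4 atm

Adiabatic: P₁V₁^γ = P₂V₂^γ ⇒ P₂ = P₁ (V₁/V₂)^γ.
P₂ = 3.9 × 8.23^(1.3) = 60.41 atm.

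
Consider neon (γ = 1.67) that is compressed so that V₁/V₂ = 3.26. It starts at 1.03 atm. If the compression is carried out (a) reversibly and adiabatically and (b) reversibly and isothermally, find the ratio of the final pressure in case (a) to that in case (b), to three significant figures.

P_adiabatic / P_isothermal ≈ 2.21

Isothermal: P_b = P₁(V₁/V₂) = 1.03×3.26.
Adiabatic: P_a = P₁(V₁/V₂)^γ = 1.03×3.26^(1.67).
P_a/P_b = (V₁/V₂)^(γ−1) = 3.26^(0.67) = 2.207.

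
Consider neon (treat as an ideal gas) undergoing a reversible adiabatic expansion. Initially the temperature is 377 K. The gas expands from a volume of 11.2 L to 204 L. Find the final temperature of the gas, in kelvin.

Adiabatic: T₁V₁^(γ−1) = T₂V₂^(γ−1) ⇒ T₂ = T₁ (V₁/V₂)^(γ−1).
For a monatomic ideal gas γ = 5/3, so γ−1 = 2/3.
T₂ = 377 × (11.2/204)^(2/3) = 54.46 K.

T₂ ≈ 54.5 K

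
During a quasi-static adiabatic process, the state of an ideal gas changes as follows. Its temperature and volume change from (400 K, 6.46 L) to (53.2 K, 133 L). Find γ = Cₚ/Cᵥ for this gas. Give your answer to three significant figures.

TV^(γ−1) = const ⇒ γ − 1 = ln(T₂/T₁) / ln(V₁/V₂).
γ = 1 + ln(53.2/400) / ln(6.46/133) = 1.667.

γ ≈ 1.67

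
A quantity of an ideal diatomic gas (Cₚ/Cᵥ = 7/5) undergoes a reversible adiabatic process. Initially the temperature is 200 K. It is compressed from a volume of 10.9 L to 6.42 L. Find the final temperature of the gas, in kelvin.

Adiabatic: T₁V₁^(γ−1) = T₂V₂^(γ−1) ⇒ T₂ = T₁ (V₁/V₂)^(γ−1).
T₂ = 200 × (10.9/6.42)^(2/5) = 247.2 K.

T₂ ≈ 247 K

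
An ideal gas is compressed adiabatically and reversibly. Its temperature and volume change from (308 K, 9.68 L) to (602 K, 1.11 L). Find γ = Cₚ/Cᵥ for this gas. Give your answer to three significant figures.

γ ≈ 1.31

TV^(γ−1) = const ⇒ γ − 1 = ln(T₂/T₁) / ln(V₁/V₂).
γ = 1 + ln(602/308) / ln(9.68/1.11) = 1.309.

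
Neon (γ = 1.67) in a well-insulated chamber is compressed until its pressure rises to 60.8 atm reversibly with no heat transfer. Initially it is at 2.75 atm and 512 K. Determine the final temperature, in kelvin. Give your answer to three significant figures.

T₂ ≈ 1770 K

Along an adiabat T P^((1−γ)/γ) is constant, so T₂ = T₁ (P₂/P₁)^((γ−1)/γ).
T₂ = 512 × (60.8/2.75)^(0.401) = 1773 K.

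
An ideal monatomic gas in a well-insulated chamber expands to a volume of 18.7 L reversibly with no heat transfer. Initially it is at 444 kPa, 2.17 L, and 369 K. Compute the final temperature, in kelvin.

T₂ ≈ 87.8 K

For a reversible adiabat TV^(γ−1) is constant, so T₂ = T₁ (V₁/V₂)^(γ−1).
γ = 5/3 for a monatomic ideal gas.
T₂ = 369 × (2.17/18.7)^(2/3) = 87.79 K.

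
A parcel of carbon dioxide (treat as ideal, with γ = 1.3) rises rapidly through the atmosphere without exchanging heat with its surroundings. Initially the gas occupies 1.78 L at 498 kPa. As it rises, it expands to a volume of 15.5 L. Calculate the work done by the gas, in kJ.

W ≈ 1.41 kJ

P₂ = P₁(V₁/V₂)^γ = 498×(1.78/15.5)^(1.3) = 29.88 kPa.
For a reversible adiabat, W_by_gas = (P₁V₁ − P₂V₂)/(γ−1).
W_by = (498000×0.00178 − 29880×0.0155) / (0.3) = 1411 J.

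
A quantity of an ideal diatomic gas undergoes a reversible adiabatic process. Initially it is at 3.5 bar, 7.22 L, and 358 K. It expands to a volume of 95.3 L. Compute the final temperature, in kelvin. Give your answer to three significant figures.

T₂ ≈ 128 K

For a reversible adiabat TV^(γ−1) is constant, so T₂ = T₁ (V₁/V₂)^(γ−1).
γ = 7/5 for a diatomic ideal gas.
T₂ = 358 × (7.22/95.3)^(2/5) = 127.5 K.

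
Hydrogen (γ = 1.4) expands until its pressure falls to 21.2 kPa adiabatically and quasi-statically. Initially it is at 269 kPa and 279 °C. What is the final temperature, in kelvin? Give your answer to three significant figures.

T₂ ≈ 267 K

Adiabatic: T₂/T₁ = (P₂/P₁)^((γ−1)/γ).
T₁ = 279 °C = 552.1 K.
T₂ = 552.1 × (21.2/269)^(0.286) = 267.2 K.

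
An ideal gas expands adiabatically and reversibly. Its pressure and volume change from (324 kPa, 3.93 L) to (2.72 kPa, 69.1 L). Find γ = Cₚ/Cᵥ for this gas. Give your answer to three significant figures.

PV^γ = const ⇒ γ = ln(P₂/P₁) / ln(V₁/V₂).
γ = ln(2.72/324) / ln(3.93/69.1) = 1.667.

γ ≈ 1.67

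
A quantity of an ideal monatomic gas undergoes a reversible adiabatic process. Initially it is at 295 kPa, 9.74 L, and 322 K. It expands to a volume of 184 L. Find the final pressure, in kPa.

P₂ ≈ 2.20 kPa

Adiabatic: P₁V₁^γ = P₂V₂^γ ⇒ P₂ = P₁ (V₁/V₂)^γ.
γ = 5/3 for a monatomic ideal gas.
P₂ = 295 × (9.74/184)^(5/3) = 2.202 kPa.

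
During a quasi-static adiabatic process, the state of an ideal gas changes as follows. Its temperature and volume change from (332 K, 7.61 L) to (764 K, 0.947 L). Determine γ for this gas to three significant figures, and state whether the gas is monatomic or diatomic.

γ ≈ 1.40; diatomic

TV^(γ−1) = const ⇒ γ − 1 = ln(T₂/T₁) / ln(V₁/V₂).
γ = 1 + ln(764/332) / ln(7.61/0.947) = 1.4.
γ ≈ 1.40 is close to 7/5, so the gas is diatomic.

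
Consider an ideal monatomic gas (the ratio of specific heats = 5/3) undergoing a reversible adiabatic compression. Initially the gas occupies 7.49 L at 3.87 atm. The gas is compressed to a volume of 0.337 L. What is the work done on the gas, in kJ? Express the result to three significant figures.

W ≈ 30.4 kJ

P₂ = P₁(V₁/V₂)^γ = 3.87×(7.49/0.337)^(5/3) = 679.9 atm.
For a reversible adiabat, W_by_gas = (P₁V₁ − P₂V₂)/(γ−1).
W_by = (392100×0.00749 − 6.889×10^7×0.000337) / (2/3) = -30420 J.
W_on_gas = −W_by = 30420 J.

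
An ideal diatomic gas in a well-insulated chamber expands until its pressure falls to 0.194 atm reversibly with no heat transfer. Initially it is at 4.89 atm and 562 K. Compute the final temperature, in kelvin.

T₂ ≈ 224 K

Adiabatic: T₂/T₁ = (P₂/P₁)^((γ−1)/γ).
For a diatomic ideal gas γ = 7/5, so (γ−1)/γ = 2/7.
T₂ = 562 × (0.194/4.89)^(2/7) = 223.5 K.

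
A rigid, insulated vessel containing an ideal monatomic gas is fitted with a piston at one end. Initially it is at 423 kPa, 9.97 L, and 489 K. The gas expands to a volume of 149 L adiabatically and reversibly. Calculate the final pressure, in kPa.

P₂ ≈ 4.67 kPa

Since PV^γ is constant along a reversible adiabat, P₂ = P₁ (V₁/V₂)^γ.
γ = 5/3 for a monatomic ideal gas.
P₂ = 423 × (9.97/149)^(5/3) = 4.665 kPa.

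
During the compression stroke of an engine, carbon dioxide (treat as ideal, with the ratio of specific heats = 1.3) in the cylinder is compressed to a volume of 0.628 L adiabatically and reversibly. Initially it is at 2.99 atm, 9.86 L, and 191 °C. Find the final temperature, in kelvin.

T₂ ≈ 1060 K

For a reversible adiabat TV^(γ−1) is constant, so T₂ = T₁ (V₁/V₂)^(γ−1).
T₁ = 191 °C = 464.1 K.
T₂ = 464.1 × (9.86/0.628)^(0.3) = 1060 K.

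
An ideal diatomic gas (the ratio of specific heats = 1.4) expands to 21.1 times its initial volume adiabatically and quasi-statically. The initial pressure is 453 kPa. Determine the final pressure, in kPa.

P₂ ≈ 6.34 kPa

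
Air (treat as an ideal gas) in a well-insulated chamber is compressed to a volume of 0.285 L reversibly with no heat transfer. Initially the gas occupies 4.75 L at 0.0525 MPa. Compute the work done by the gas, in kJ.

W ≈ -1.30 kJ

γ = 7/5 for a diatomic ideal gas.
P₂ = P₁(V₁/V₂)^γ = 0.0525×(4.75/0.285)^(7/5) = 2.696 MPa.
For a reversible adiabat, W_by_gas = (P₁V₁ − P₂V₂)/(γ−1).
W_by = (52500×0.00475 − 2.696×10^6×0.000285) / (2/5) = -1298 J.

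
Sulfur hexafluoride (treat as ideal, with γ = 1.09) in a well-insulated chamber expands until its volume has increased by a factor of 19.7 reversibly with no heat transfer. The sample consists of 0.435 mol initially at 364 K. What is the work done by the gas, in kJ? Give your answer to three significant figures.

W ≈ 3.44 kJ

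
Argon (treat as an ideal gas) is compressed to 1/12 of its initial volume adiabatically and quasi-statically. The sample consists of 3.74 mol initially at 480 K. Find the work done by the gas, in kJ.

W ≈ -95.0 kJ

Adiabatic: T₁V₁^(γ−1) = T₂V₂^(γ−1) ⇒ T₂ = T₁ (V₁/V₂)^(γ−1).
γ = 5/3 for a monatomic ideal gas, so γ−1 = 2/3.
T₂ = 480 × 12^(2/3) = 2516 K.
Q = 0, so ΔU = W_on_gas = nCᵥΔT with Cᵥ = R/(γ−1) = 12.47 J/(mol·K).
ΔU = 3.74 × 12.47 × (2516 − 480) = 94960 J.
Work done by the gas = −ΔU = -94960 J.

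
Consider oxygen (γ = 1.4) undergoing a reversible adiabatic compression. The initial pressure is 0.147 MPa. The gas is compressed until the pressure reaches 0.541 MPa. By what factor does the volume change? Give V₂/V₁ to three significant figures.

From PV^γ = const, V₂/V₁ = (P₁/P₂)^(1/γ).
V₂/V₁ = (0.147/0.541)^(0.714) = 0.3943.

V₂/V₁ ≈ 0.394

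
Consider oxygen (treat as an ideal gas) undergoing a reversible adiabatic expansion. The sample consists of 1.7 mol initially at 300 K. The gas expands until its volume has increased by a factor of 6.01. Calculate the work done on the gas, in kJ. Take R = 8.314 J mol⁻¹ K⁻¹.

W ≈ -5.43 kJ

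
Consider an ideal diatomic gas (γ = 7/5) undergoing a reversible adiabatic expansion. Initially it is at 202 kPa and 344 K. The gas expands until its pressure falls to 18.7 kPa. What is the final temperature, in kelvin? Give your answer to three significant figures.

Adiabatic: T₂/T₁ = (P₂/P₁)^((γ−1)/γ).
T₂ = 344 × (18.7/202)^(2/7) = 174.3 K.

T₂ ≈ 174 K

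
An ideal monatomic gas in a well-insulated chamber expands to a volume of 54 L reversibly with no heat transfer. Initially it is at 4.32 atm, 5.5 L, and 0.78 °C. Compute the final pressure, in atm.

P₂ ≈ 0.0960 atm

Adiabatic: P₁V₁^γ = P₂V₂^γ ⇒ P₂ = P₁ (V₁/V₂)^γ.
γ = 5/3 for a monatomic ideal gas.
P₂ = 4.32 × (5.5/54)^(5/3) = 0.09596 atm.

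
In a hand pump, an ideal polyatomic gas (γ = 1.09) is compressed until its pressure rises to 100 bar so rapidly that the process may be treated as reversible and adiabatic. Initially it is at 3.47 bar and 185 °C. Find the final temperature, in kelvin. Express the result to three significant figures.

Along an adiabat T P^((1−γ)/γ) is constant, so T₂ = T₁ (P₂/P₁)^((γ−1)/γ).
T₁ = 185 °C = 458.1 K.
T₂ = 458.1 × (100/3.47)^(0.0826) = 604.7 K.

T₂ ≈ 605 K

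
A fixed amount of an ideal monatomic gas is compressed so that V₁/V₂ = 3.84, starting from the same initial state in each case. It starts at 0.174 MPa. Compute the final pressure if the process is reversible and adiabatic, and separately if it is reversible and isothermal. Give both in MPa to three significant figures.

For a monatomic ideal gas γ = 5/3.
Isothermal: P₂ = P₁(V₁/V₂) = 0.174×3.84 = 0.6682 MPa.
Adiabatic: P₂ = P₁(V₁/V₂)^γ = 0.174×3.84^(5/3) = 1.638 MPa.

adiabatic: 1.64 MPa; isothermal: 0.668 MPa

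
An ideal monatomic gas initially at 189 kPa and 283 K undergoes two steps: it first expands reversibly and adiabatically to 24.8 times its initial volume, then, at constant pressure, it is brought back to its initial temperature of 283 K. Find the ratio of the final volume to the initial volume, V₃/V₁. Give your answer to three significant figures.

V₃/V₁ ≈ 211

For a monatomic ideal gas γ = 5/3.
Adiabatic step: V₂/V₁ = 24.8; T₂ = T₁·(1/24.8)^(2/3) = 33.28 K.
Isobaric step: V₃/V₂ = T₃/T₂ = 283/33.28.
V₃/V₁ = (V₂/V₁)(V₃/V₂) = 24.8 × (283/33.28) = 210.9.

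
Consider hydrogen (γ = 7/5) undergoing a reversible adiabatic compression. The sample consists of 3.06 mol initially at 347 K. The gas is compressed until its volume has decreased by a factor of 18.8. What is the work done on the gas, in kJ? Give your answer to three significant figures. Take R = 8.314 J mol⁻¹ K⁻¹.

For a reversible adiabat TV^(γ−1) is constant, so T₂ = T₁ (V₁/V₂)^(γ−1).
T₂ = 347 × 18.8^(2/5) = 1122 K.
Q = 0, so ΔU = W_on_gas = nCᵥΔT with Cᵥ = R/(γ−1) = 20.79 J/(mol·K).
ΔU = 3.06 × 20.79 × (1122 − 347) = 49290 J.

W ≈ 49.3 kJ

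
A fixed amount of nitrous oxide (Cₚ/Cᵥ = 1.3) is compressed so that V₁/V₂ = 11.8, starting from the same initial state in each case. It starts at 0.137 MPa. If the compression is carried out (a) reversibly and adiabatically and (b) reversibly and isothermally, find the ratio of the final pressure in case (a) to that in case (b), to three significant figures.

P_adiabatic / P_isothermal ≈ 2.10

Isothermal: P_b = P₁(V₁/V₂) = 0.137×11.8.
Adiabatic: P_a = P₁(V₁/V₂)^γ = 0.137×11.8^(1.3).
P_a/P_b = (V₁/V₂)^(γ−1) = 11.8^(0.3) = 2.097.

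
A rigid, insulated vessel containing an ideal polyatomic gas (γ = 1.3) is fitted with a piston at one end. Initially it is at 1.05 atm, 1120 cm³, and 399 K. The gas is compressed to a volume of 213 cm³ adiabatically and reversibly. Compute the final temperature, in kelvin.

T₂ ≈ 656 K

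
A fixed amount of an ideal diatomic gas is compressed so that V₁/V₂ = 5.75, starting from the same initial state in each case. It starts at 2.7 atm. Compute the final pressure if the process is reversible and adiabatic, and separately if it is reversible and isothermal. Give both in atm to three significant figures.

For a diatomic ideal gas γ = 7/5.
Isothermal: P₂ = P₁(V₁/V₂) = 2.7×5.75 = 15.53 atm.
Adiabatic: P₂ = P₁(V₁/V₂)^γ = 2.7×5.75^(7/5) = 31.25 atm.

adiabatic: 31.3 atm; isothermal: 15.5 atm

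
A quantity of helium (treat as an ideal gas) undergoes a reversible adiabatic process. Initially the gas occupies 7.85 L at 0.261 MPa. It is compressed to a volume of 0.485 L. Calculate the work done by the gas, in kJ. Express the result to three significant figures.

W ≈ -16.6 kJ

γ = 5/3 for a monatomic ideal gas.
P₂ = P₁(V₁/V₂)^γ = 0.261×(7.85/0.485)^(5/3) = 27.03 MPa.
For a reversible adiabat, W_by_gas = (P₁V₁ − P₂V₂)/(γ−1).
W_by = (261000×0.00785 − 2.703×10^7×0.000485) / (2/3) = -16590 J.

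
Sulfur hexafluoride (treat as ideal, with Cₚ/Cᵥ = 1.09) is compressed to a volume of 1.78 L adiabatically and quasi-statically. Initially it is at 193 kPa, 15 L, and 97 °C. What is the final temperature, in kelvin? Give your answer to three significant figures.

For a reversible adiabat TV^(γ−1) is constant, so T₂ = T₁ (V₁/V₂)^(γ−1).
T₁ = 97 °C = 370.1 K.
T₂ = 370.1 × (15/1.78)^(0.09) = 448.4 K.

T₂ ≈ 448 K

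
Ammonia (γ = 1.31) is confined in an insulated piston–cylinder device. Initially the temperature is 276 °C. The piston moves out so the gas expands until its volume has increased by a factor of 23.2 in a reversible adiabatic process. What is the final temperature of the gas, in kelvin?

T₂ ≈ 207 K

For a reversible adiabat TV^(γ−1) is constant, so T₂ = T₁ (V₁/V₂)^(γ−1).
T₁ = 276 °C = 549.1 K.
T₂ = 549.1 × (1/23.2)^(0.31) = 207.2 K.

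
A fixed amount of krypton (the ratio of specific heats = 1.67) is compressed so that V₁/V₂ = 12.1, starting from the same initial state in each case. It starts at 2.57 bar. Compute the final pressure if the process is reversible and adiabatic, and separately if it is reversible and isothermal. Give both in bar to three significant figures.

adiabatic: 165 bar; isothermal: 31.1 bar

Isothermal: P₂ = P₁(V₁/V₂) = 2.57×12.1 = 31.1 bar.
Adiabatic: P₂ = P₁(V₁/V₂)^γ = 2.57×12.1^(1.67) = 165.3 bar.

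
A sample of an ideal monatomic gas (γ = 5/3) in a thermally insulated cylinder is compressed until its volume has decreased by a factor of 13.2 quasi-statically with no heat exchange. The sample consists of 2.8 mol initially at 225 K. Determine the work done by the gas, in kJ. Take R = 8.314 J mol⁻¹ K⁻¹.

For a reversible adiabat TV^(γ−1) is constant, so T₂ = T₁ (V₁/V₂)^(γ−1).
T₂ = 225 × 13.2^(2/3) = 1257 K.
Q = 0, so ΔU = W_on_gas = nCᵥΔT with Cᵥ = R/(γ−1) = 12.47 J/(mol·K).
ΔU = 2.8 × 12.47 × (1257 − 225) = 36030 J.
Work done by the gas = −ΔU = -36030 J.

W ≈ -36.0 kJ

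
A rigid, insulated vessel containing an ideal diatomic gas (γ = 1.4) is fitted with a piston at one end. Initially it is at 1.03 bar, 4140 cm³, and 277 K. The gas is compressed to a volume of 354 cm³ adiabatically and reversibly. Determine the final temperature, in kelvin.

For a reversible adiabat TV^(γ−1) is constant, so T₂ = T₁ (V₁/V₂)^(γ−1).
T₂ = 277 × (4140/354)^(0.4) = 740.8 K.

T₂ ≈ 741 K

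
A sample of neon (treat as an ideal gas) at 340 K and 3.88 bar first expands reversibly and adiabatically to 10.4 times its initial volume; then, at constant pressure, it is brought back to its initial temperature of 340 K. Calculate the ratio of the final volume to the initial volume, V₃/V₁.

For a monatomic ideal gas γ = 5/3.
Adiabatic step: V₂/V₁ = 10.4; T₂ = T₁·(1/10.4)^(2/3) = 71.36 K.
Isobaric step: V₃/V₂ = T₃/T₂ = 340/71.36.
V₃/V₁ = (V₂/V₁)(V₃/V₂) = 10.4 × (340/71.36) = 49.55.

V₃/V₁ ≈ 49.6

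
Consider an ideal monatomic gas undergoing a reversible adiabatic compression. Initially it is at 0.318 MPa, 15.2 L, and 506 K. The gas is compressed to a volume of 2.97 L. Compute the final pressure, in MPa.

Since PV^γ is constant along a reversible adiabat, P₂ = P₁ (V₁/V₂)^γ.
γ = 5/3 for a monatomic ideal gas.
P₂ = 0.318 × (15.2/2.97)^(5/3) = 4.833 MPa.

P₂ ≈ 4.83 MPa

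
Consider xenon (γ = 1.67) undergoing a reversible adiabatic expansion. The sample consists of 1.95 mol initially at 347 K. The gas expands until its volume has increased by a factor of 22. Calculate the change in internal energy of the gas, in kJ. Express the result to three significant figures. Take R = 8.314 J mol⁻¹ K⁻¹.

ΔU ≈ -7.34 kJ

Adiabatic: T₁V₁^(γ−1) = T₂V₂^(γ−1) ⇒ T₂ = T₁ (V₁/V₂)^(γ−1).
T₂ = 347 × (1/22)^(0.67) = 43.74 K.
Q = 0, so ΔU = W_on_gas = nCᵥΔT with Cᵥ = R/(γ−1) = 12.41 J/(mol·K).
ΔU = 1.95 × 12.41 × (43.74 − 347) = -7338 J.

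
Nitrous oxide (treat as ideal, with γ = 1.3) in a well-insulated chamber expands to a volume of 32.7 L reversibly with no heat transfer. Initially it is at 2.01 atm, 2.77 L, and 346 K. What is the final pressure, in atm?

Since PV^γ is constant along a reversible adiabat, P₂ = P₁ (V₁/V₂)^γ.
P₂ = 2.01 × (2.77/32.7)^(1.3) = 0.08119 atm.

P₂ ≈ 0.0812 atm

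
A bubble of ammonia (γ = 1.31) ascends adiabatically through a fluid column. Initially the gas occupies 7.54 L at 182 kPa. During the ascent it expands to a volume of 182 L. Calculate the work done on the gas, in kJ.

W ≈ -2.78 kJ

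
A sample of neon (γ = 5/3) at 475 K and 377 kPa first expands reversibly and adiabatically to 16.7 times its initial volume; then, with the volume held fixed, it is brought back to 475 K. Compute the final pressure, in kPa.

Adiabatic step (PV^γ = const): P₂ = 377×(1/16.7)^(5/3) = 3.455 kPa; T₂ = 475×(1/16.7)^(2/3) = 72.7 K.
Isochoric: P₃ = P₂(T₃/T₂) = 3.455 × (475/72.7) = 22.57 kPa.

P₃ ≈ 22.6 kPa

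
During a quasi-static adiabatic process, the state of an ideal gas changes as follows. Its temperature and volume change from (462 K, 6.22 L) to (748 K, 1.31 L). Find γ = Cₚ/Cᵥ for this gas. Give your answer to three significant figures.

γ ≈ 1.31

TV^(γ−1) = const ⇒ γ − 1 = ln(T₂/T₁) / ln(V₁/V₂).
γ = 1 + ln(748/462) / ln(6.22/1.31) = 1.309.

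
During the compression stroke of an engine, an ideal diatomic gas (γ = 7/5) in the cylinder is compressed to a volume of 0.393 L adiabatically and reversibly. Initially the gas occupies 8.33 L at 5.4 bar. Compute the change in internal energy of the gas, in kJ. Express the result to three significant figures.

P₂ = P₁(V₁/V₂)^γ = 5.4×(8.33/0.393)^(7/5) = 388.3 bar.
For a reversible adiabat, W_by_gas = (P₁V₁ − P₂V₂)/(γ−1).
W_by = (540000×0.00833 − 3.883×10^7×0.000393) / (2/5) = -26900 J.
Q = 0 ⇒ ΔU = −W_by = 26900 J.

ΔU ≈ 26.9 kJ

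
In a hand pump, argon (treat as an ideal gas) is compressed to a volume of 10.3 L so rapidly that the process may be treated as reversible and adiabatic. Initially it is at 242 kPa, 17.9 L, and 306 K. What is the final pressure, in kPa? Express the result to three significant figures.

P₂ ≈ 608 kPa

Since PV^γ is constant along a reversible adiabat, P₂ = P₁ (V₁/V₂)^γ.
γ = 5/3 for a monatomic ideal gas.
P₂ = 242 × (17.9/10.3)^(5/3) = 607.9 kPa.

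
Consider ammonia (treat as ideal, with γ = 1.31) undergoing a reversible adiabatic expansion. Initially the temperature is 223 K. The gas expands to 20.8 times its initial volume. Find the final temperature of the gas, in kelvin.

For a reversible adiabat TV^(γ−1) is constant, so T₂ = T₁ (V₁/V₂)^(γ−1).
T₂ = 223 × (1/20.8)^(0.31) = 87.04 K.

T₂ ≈ 87.0 K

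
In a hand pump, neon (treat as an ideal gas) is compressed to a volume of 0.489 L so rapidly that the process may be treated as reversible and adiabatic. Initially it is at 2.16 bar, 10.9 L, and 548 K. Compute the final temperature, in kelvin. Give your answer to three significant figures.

T₂ ≈ 4340 K

For a reversible adiabat TV^(γ−1) is constant, so T₂ = T₁ (V₁/V₂)^(γ−1).
γ = 5/3 for a monatomic ideal gas.
T₂ = 548 × (10.9/0.489)^(2/3) = 4340 K.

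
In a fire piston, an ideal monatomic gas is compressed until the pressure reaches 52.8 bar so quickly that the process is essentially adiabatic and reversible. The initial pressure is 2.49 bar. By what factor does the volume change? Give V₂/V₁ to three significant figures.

V₂/V₁ ≈ 0.160

From PV^γ = const, V₂/V₁ = (P₁/P₂)^(1/γ).
For a monatomic ideal gas γ = 5/3.
V₂/V₁ = (2.49/52.8)^(3/5) = 0.16.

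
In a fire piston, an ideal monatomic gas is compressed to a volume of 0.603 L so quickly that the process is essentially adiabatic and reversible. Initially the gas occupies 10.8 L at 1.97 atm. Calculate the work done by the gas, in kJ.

γ = 5/3 for a monatomic ideal gas.
P₂ = P₁(V₁/V₂)^γ = 1.97×(10.8/0.603)^(5/3) = 241.5 atm.
For a reversible adiabat, W_by_gas = (P₁V₁ − P₂V₂)/(γ−1).
W_by = (199600×0.0108 − 2.447×10^7×0.000603) / (2/3) = -18900 J.

W ≈ -18.9 kJ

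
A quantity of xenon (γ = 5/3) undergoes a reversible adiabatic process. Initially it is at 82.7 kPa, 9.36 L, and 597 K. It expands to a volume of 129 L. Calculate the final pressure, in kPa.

Since PV^γ is constant along a reversible adiabat, P₂ = P₁ (V₁/V₂)^γ.
P₂ = 82.7 × (9.36/129)^(5/3) = 1.044 kPa.

P₂ ≈ 1.04 kPa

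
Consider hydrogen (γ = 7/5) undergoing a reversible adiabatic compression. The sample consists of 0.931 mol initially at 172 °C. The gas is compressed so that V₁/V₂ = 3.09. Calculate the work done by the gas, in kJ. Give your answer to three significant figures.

W ≈ -4.91 kJ

Adiabatic: T₁V₁^(γ−1) = T₂V₂^(γ−1) ⇒ T₂ = T₁ (V₁/V₂)^(γ−1).
T₁ = 172 °C = 445.1 K.
T₂ = 445.1 × 3.09^(2/5) = 699 K.
Q = 0, so ΔU = W_on_gas = nCᵥΔT with Cᵥ = R/(γ−1) = 20.79 J/(mol·K).
ΔU = 0.931 × 20.79 × (699 − 445.1) = 4913 J.
Work done by the gas = −ΔU = -4913 J.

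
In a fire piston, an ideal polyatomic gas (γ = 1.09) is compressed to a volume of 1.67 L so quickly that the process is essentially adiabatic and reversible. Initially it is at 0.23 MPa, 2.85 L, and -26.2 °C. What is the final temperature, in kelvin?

T₂ ≈ 259 K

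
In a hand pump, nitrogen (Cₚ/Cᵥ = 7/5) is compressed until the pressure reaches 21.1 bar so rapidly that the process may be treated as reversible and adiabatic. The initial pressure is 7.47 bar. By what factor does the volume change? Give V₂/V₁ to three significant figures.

From PV^γ = const, V₂/V₁ = (P₁/P₂)^(1/γ).
V₂/V₁ = (7.47/21.1)^(5/7) = 0.4763.

V₂/V₁ ≈ 0.476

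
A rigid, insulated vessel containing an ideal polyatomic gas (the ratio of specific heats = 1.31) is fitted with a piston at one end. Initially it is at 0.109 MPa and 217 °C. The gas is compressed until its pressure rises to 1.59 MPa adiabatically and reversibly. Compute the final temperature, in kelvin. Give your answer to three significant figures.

T₂ ≈ 924 K

Adiabatic: T₂/T₁ = (P₂/P₁)^((γ−1)/γ).
T₁ = 217 °C = 490.1 K.
T₂ = 490.1 × (1.59/0.109)^(0.237) = 924.2 K.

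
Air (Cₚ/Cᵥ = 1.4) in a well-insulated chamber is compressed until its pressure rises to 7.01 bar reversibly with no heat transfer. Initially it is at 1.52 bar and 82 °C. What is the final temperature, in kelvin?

Adiabatic: T₂/T₁ = (P₂/P₁)^((γ−1)/γ).
T₁ = 82 °C = 355.1 K.
T₂ = 355.1 × (7.01/1.52)^(0.286) = 549.7 K.

T₂ ≈ 550 K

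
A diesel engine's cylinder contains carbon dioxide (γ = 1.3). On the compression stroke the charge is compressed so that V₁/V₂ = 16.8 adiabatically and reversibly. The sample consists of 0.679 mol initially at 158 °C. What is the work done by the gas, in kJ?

For a reversible adiabat TV^(γ−1) is constant, so T₂ = T₁ (V₁/V₂)^(γ−1).
T₁ = 158 °C = 431.1 K.
T₂ = 431.1 × 16.8^(0.3) = 1005 K.
Q = 0, so ΔU = W_on_gas = nCᵥΔT with Cᵥ = R/(γ−1) = 27.71 J/(mol·K).
ΔU = 0.679 × 27.71 × (1005 − 431.1) = 10800 J.
Work done by the gas = −ΔU = -10800 J.

W ≈ -10.8 kJ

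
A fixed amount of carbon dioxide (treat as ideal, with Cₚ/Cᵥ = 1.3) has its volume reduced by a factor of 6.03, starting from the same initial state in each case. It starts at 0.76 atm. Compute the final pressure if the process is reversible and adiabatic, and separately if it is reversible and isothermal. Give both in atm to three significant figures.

adiabatic: 7.86 atm; isothermal: 4.58 atm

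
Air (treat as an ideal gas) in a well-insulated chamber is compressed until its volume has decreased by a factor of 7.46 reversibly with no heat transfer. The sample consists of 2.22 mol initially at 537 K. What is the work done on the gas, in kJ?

Adiabatic: T₁V₁^(γ−1) = T₂V₂^(γ−1) ⇒ T₂ = T₁ (V₁/V₂)^(γ−1).
γ = 7/5 for a diatomic ideal gas, so γ−1 = 2/5.
T₂ = 537 × 7.46^(2/5) = 1200 K.
Q = 0, so ΔU = W_on_gas = nCᵥΔT with Cᵥ = R/(γ−1) = 20.79 J/(mol·K).
ΔU = 2.22 × 20.79 × (1200 − 537) = 30580 J.

W ≈ 30.6 kJ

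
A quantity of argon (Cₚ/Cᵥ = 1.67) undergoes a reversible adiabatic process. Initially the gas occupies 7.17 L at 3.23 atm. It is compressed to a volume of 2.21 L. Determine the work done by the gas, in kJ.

P₂ = P₁(V₁/V₂)^γ = 3.23×(7.17/2.21)^(1.67) = 23.06 atm.
For a reversible adiabat, W_by_gas = (P₁V₁ − P₂V₂)/(γ−1).
W_by = (327300×0.00717 − 2.336×10^6×0.00221) / (0.67) = -4203 J.

W ≈ -4.20 kJ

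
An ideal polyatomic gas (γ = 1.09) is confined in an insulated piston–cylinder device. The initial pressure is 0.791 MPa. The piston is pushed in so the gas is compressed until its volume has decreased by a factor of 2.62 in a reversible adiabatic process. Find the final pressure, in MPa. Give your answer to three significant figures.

Since PV^γ is constant along a reversible adiabat, P₂ = P₁ (V₁/V₂)^γ.
P₂ = 0.791 × 2.62^(1.09) = 2.26 MPa.

P₂ ≈ 2.26 MPa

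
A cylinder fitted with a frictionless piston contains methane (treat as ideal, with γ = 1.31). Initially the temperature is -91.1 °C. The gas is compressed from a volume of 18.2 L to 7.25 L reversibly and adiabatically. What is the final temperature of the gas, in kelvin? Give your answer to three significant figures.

For a reversible adiabat TV^(γ−1) is constant, so T₂ = T₁ (V₁/V₂)^(γ−1).
T₁ = -91.1 °C = 182 K.
T₂ = 182 × (18.2/7.25)^(0.31) = 242.2 K.

T₂ ≈ 242 K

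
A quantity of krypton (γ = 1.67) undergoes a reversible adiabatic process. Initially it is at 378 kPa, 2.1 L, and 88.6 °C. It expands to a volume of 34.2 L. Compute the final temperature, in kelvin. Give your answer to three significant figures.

Adiabatic: T₁V₁^(γ−1) = T₂V₂^(γ−1) ⇒ T₂ = T₁ (V₁/V₂)^(γ−1).
T₁ = 88.6 °C = 361.8 K.
T₂ = 361.8 × (2.1/34.2)^(0.67) = 55.78 K.

T₂ ≈ 55.8 K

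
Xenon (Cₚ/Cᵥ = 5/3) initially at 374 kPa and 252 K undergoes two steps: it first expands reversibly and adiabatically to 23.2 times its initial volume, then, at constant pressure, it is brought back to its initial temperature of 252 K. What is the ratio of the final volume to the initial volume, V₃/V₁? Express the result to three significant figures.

V₃/V₁ ≈ 189

Adiabatic step: V₂/V₁ = 23.2; T₂ = T₁·(1/23.2)^(2/3) = 30.98 K.
Isobaric step: V₃/V₂ = T₃/T₂ = 252/30.98.
V₃/V₁ = (V₂/V₁)(V₃/V₂) = 23.2 × (252/30.98) = 188.7.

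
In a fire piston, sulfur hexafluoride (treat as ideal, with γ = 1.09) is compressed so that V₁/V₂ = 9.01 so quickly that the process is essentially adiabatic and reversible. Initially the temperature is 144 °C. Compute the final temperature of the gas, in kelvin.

T₂ ≈ 508 K

Adiabatic: T₁V₁^(γ−1) = T₂V₂^(γ−1) ⇒ T₂ = T₁ (V₁/V₂)^(γ−1).
T₁ = 144 °C = 417.1 K.
T₂ = 417.1 × 9.01^(0.09) = 508.4 K.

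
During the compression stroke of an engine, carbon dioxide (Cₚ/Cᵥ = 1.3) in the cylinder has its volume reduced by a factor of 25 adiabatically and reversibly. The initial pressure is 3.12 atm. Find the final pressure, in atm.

P₂ ≈ 205 atm

Since PV^γ is constant along a reversible adiabat, P₂ = P₁ (V₁/V₂)^γ.
P₂ = 3.12 × 25^(1.3) = 204.9 atm.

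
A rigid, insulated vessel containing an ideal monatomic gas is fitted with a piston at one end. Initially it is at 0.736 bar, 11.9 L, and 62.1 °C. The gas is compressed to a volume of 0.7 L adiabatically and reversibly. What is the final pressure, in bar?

Adiabatic: P₁V₁^γ = P₂V₂^γ ⇒ P₂ = P₁ (V₁/V₂)^γ.
γ = 5/3 for a monatomic ideal gas.
P₂ = 0.736 × (11.9/0.7)^(5/3) = 82.72 bar.

P₂ ≈ 82.7 bar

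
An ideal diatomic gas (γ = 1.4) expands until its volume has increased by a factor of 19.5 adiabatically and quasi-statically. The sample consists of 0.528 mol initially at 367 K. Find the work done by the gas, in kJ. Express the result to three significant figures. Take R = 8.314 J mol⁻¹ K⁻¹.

W ≈ 2.80 kJ

Adiabatic: T₁V₁^(γ−1) = T₂V₂^(γ−1) ⇒ T₂ = T₁ (V₁/V₂)^(γ−1).
T₂ = 367 × (1/19.5)^(0.4) = 111.9 K.
Q = 0, so ΔU = W_on_gas = nCᵥΔT with Cᵥ = R/(γ−1) = 20.79 J/(mol·K).
ΔU = 0.528 × 20.79 × (111.9 − 367) = -2800 J.
Work done by the gas = −ΔU = 2800 J.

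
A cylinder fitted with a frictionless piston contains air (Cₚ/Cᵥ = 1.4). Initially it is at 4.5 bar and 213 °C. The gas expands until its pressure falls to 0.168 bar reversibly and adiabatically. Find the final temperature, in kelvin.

T₂ ≈ 190 K

Adiabatic: T₂/T₁ = (P₂/P₁)^((γ−1)/γ).
T₁ = 213 °C = 486.1 K.
T₂ = 486.1 × (0.168/4.5)^(0.286) = 190 K.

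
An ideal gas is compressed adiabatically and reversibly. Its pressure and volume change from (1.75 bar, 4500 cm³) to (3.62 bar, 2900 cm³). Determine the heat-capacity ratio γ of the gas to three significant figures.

γ ≈ 1.65

PV^γ = const ⇒ γ = ln(P₂/P₁) / ln(V₁/V₂).
γ = ln(3.62/1.75) / ln(4500/2900) = 1.654.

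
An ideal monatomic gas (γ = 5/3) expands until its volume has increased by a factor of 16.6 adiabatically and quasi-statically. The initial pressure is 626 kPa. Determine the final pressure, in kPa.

Adiabatic: P₁V₁^γ = P₂V₂^γ ⇒ P₂ = P₁ (V₁/V₂)^γ.
P₂ = 626 × (1/16.6)^(5/3) = 5.795 kPa.

P₂ ≈ 5.80 kPa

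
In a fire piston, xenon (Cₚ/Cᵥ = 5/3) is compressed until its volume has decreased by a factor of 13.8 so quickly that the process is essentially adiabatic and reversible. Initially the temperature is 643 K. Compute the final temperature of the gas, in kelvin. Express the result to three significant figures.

T₂ ≈ 3700 K

Adiabatic: T₁V₁^(γ−1) = T₂V₂^(γ−1) ⇒ T₂ = T₁ (V₁/V₂)^(γ−1).
T₂ = 643 × 13.8^(2/3) = 3699 K.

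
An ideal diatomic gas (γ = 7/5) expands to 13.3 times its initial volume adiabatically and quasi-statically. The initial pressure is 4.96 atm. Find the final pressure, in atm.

Since PV^γ is constant along a reversible adiabat, P₂ = P₁ (V₁/V₂)^γ.
P₂ = 4.96 × (1/13.3)^(7/5) = 0.1325 atm.

P₂ ≈ 0.132 atm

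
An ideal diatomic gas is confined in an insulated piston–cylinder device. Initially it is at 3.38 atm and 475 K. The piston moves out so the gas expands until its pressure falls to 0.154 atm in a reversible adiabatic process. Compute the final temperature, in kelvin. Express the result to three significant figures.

Adiabatic: T₂/T₁ = (P₂/P₁)^((γ−1)/γ).
For a diatomic ideal gas γ = 7/5, so (γ−1)/γ = 2/7.
T₂ = 475 × (0.154/3.38)^(2/7) = 196.5 K.

T₂ ≈ 197 K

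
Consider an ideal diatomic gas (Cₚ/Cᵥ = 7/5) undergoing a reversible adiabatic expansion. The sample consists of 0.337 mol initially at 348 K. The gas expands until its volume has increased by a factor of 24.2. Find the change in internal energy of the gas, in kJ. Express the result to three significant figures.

ΔU ≈ -1.76 kJ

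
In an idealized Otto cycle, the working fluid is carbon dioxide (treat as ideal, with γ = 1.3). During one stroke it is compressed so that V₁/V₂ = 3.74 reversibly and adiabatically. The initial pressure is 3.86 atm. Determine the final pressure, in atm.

Since PV^γ is constant along a reversible adiabat, P₂ = P₁ (V₁/V₂)^γ.
P₂ = 3.86 × 3.74^(1.3) = 21.44 atm.

P₂ ≈ 21.4 atm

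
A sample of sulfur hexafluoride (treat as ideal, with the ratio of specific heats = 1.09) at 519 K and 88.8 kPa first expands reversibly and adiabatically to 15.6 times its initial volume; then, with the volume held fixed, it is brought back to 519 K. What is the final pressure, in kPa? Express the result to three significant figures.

Adiabatic step (PV^γ = const): P₂ = 88.8×(1/15.6)^(1.09) = 4.445 kPa; T₂ = 519×(1/15.6)^(0.09) = 405.3 K.
Isochoric: P₃ = P₂(T₃/T₂) = 4.445 × (519/405.3) = 5.692 kPa.

P₃ ≈ 5.69 kPa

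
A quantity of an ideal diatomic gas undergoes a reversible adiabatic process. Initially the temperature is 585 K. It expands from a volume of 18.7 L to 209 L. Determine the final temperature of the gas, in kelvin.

Adiabatic: T₁V₁^(γ−1) = T₂V₂^(γ−1) ⇒ T₂ = T₁ (V₁/V₂)^(γ−1).
For a diatomic ideal gas γ = 7/5, so γ−1 = 2/5.
T₂ = 585 × (18.7/209)^(2/5) = 222.8 K.

T₂ ≈ 223 K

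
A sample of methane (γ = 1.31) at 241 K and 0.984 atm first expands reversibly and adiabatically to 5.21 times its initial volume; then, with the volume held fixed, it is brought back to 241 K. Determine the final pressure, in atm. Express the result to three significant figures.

P₃ ≈ 0.189 atm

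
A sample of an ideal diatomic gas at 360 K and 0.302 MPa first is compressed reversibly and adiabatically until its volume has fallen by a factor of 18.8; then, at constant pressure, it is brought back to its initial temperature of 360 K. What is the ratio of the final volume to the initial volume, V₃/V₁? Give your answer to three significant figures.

V₃/V₁ ≈ 0.0165

For a diatomic ideal gas γ = 7/5.
Adiabatic step: V₂/V₁ = 0.05319; T₂ = T₁·18.8^(2/5) = 1164 K.
Isobaric step: V₃/V₂ = T₃/T₂ = 360/1164.
V₃/V₁ = (V₂/V₁)(V₃/V₂) = 0.05319 × (360/1164) = 0.01645.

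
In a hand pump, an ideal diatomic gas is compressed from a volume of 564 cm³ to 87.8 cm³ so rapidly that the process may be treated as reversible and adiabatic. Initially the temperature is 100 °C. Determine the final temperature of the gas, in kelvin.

T₂ ≈ 785 K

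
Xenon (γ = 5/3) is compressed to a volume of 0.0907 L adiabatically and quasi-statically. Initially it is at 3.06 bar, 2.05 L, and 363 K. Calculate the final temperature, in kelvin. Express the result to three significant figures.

T₂ ≈ 2900 K

For a reversible adiabat TV^(γ−1) is constant, so T₂ = T₁ (V₁/V₂)^(γ−1).
T₂ = 363 × (2.05/0.0907)^(2/3) = 2902 K.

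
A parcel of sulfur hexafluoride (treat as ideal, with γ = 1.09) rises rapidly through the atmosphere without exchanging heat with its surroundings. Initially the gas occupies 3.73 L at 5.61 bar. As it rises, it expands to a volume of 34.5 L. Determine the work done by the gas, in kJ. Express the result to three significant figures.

P₂ = P₁(V₁/V₂)^γ = 5.61×(3.73/34.5)^(1.09) = 0.4965 bar.
For a reversible adiabat, W_by_gas = (P₁V₁ − P₂V₂)/(γ−1).
W_by = (561000×0.00373 − 49650×0.0345) / (0.09) = 4219 J.

W ≈ 4.22 kJ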